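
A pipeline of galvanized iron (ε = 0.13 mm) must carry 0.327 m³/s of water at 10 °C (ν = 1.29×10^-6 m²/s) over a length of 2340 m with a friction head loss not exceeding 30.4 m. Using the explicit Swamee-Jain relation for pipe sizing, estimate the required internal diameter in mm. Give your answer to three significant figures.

Swamee-Jain (Type III): D = 0.66·[ε^1.25·(LQ²/(gh_f))^4.75 + ν·Q^9.4·(L/(gh_f))^5.2]^0.04
LQ²/(gh_f) = 0.8390; L/(gh_f) = 7.846
Term 1 = ε^1.25·(…)^4.75 = 6.03×10^-6; Term 2 = ν·Q^9.4·(…)^5.2 = 1.58×10^-6
D = 0.66·(6.03×10^-6 + 1.58×10^-6)^0.04 = 0.4119 m = 412 mm
Check: V = 2.45 m/s, Re = 7.84×10^5, f = 0.01607, h_f = 28.0 m ≈ 30.4 m ✓

D ≈ 412 mm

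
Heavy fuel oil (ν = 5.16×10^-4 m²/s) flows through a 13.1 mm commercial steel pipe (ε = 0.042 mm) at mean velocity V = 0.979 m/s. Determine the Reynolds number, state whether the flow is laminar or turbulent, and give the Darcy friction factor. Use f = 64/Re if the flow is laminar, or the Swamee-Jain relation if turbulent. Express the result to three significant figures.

Re ≈ 24.9; laminar; f = 64/Re ≈ 2.57

Re = VD/ν = 0.9790·0.0131/5.16×10^-4 = 24.9
Re < 2300 → laminar → f = 64/Re = 2.575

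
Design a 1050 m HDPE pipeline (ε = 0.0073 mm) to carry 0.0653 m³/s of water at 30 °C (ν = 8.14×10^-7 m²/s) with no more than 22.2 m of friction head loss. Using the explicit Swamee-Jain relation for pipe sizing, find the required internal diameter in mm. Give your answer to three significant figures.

D ≈ 188 mm

Swamee-Jain (Type III): D = 0.66·[ε^1.25·(LQ²/(gh_f))^4.75 + ν·Q^9.4·(L/(gh_f))^5.2]^0.04
LQ²/(gh_f) = 0.02056; L/(gh_f) = 4.821
Term 1 = ε^1.25·(…)^4.75 = 3.68×10^-15; Term 2 = ν·Q^9.4·(…)^5.2 = 2.11×10^-14
D = 0.66·(3.68×10^-15 + 2.11×10^-14)^0.04 = 0.1885 m = 188 mm
Check: V = 2.34 m/s, Re = 5.42×10^5, f = 0.01352, h_f = 21.0 m ≈ 22.2 m ✓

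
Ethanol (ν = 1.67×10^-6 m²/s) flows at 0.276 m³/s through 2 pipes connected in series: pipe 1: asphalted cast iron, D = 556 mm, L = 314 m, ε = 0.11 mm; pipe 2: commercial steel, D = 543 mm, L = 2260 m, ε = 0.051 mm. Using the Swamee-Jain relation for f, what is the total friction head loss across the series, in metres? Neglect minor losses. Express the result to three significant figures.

Pipe 1: V = 1.137 m/s, Re = 3.78×10^5, ε/D = 1.98×10^-4, f = 0.01590, h_1 = f(L/D)V²/2g = 0.5913 m
Pipe 2: V = 1.192 m/s, Re = 3.88×10^5, ε/D = 9.39×10^-5, f = 0.01486, h_2 = f(L/D)V²/2g = 4.477 m
Series → Q common, losses add: H = Σh = 5.068 m

H ≈ 5.07 m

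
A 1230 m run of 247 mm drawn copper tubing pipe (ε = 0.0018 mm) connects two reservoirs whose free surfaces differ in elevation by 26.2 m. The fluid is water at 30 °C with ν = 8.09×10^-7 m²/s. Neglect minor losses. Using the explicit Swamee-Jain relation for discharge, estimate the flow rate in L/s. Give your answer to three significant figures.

Q ≈ 140 L/s

Swamee-Jain (Type II): Q = -0.965·√(gD⁵h_f/L)·ln[ε/(3.7D) + √(3.17ν²L/(gD³h_f))]
√(gD⁵h_f/L) = √(9.81·0.247⁵·26.2/1230) = 0.01386
ε/(3.7D) = 1.97×10^-6; √(3.17ν²L/(gD³h_f)) = 2.57×10^-5
Q = -0.965·0.01386·ln(2.764×10^-5) = 0.1404 m³/s
Check: V = 2.93 m/s, Re = 8.95×10^5, f = 0.01200, h_f = 26.1 m ≈ 26.2 m ✓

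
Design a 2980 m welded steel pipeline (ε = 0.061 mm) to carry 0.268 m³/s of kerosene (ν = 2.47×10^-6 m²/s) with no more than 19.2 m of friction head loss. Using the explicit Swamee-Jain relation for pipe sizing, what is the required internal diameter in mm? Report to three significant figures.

Swamee-Jain (Type III): D = 0.66·[ε^1.25·(LQ²/(gh_f))^4.75 + ν·Q^9.4·(L/(gh_f))^5.2]^0.04
LQ²/(gh_f) = 1.136; L/(gh_f) = 15.82
Term 1 = ε^1.25·(…)^4.75 = 9.89×10^-6; Term 2 = ν·Q^9.4·(…)^5.2 = 1.79×10^-5
D = 0.66·(9.89×10^-6 + 1.79×10^-5)^0.04 = 0.4338 m = 434 mm
Check: V = 1.81 m/s, Re = 3.18×10^5, f = 0.01569, h_f = 18.1 m ≈ 19.2 m ✓

D ≈ 434 mm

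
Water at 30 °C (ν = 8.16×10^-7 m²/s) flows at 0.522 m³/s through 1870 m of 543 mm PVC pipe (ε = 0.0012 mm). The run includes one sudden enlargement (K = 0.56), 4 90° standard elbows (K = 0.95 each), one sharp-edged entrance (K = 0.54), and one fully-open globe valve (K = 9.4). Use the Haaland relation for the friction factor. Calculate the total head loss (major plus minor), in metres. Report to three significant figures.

H_L ≈ 13.4 m

V = 4Q/(πD²) = 2.254 m/s; V²/2g = 0.2590 m
Re = 1.50×10^6, ε/D = 2.21×10^-6 → f = 0.01088 (Haaland)
Major: h_f = f(L/D)·V²/2g = 0.01088·3444·0.2590 = 9.705 m
Minor: ΣK = 14.3; h_m = ΣK·V²/2g = 3.703 m
Total H_L = 9.705 + 3.703 = 13.41 m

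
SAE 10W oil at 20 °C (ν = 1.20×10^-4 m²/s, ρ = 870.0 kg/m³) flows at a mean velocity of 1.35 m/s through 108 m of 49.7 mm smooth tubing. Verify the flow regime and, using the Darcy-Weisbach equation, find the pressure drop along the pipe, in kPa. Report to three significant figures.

Δp ≈ 197 kPa

Re = VD/ν = 1.35·0.04970/1.20×10^-4 = 559 → laminar (Re < 2300)
f = 64/Re = 0.1145
h_f = f(L/D)V²/(2g) = 0.1145·(108/0.04970)·1.35²/(2·9.81) = 23.11 m
Δp = ρg·h_f = 870.0·9.81·23.11 = 197.2 kPa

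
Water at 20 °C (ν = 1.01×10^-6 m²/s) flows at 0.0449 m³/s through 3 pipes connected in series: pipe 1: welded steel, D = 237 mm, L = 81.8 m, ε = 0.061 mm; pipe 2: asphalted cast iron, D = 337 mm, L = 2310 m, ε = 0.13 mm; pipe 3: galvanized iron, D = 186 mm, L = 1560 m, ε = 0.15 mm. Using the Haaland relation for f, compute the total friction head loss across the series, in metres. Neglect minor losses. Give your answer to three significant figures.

Pipe 1: V = 1.018 m/s, Re = 2.39×10^5, ε/D = 2.57×10^-4, f = 0.01689, h_1 = f(L/D)V²/2g = 0.3078 m
Pipe 2: V = 0.5034 m/s, Re = 1.68×10^5, ε/D = 3.86×10^-4, f = 0.01834, h_2 = f(L/D)V²/2g = 1.624 m
Pipe 3: V = 1.652 m/s, Re = 3.04×10^5, ε/D = 8.06×10^-4, f = 0.01965, h_3 = f(L/D)V²/2g = 22.94 m
Series → Q common, losses add: H = Σh = 24.87 m

H ≈ 24.9 m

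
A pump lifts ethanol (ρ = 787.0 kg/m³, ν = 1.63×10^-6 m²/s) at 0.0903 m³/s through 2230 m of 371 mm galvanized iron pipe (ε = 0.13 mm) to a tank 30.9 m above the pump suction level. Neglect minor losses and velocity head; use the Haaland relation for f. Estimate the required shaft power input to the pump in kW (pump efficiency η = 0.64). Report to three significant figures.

P_shaft ≈ 37.8 kW

V = 4Q/(πD²) = 0.8353 m/s; Re = 1.90×10^5; ε/D = 3.50×10^-4; f = 0.01790
h_f = f(L/D)V²/2g = 3.827 m
Total head H = z + h_f = 30.9 + 3.827 = 34.73 m
P_hyd = ρgQH = 787.0·9.81·0.0903·34.73 = 24.21 kW
P_shaft = P_hyd/η = 24.21/0.64 = 37.83 kW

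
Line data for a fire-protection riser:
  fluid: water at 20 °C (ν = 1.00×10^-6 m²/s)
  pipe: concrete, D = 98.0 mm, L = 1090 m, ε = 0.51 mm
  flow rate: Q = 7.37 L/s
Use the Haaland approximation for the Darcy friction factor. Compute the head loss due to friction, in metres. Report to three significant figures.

V = 4Q/(πD²) = 4·0.00737/(π·0.0980²) = 0.9771 m/s
Re = VD/ν = 0.9771·0.0980/1.00×10^-6 = 9.58×10^4 → turbulent
ε/D = 0.51/98.0 = 0.00520
Haaland: f = 0.03167
h_f = f(L/D)V²/(2g) = 0.03167·(1090/0.0980)·0.9771²/(2·9.81) = 17.14 m

h_f ≈ 17.1 m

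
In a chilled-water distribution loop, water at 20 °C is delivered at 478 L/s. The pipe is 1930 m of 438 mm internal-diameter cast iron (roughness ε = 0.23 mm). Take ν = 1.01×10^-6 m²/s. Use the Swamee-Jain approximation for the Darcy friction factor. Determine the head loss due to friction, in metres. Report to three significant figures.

V = 4Q/(πD²) = 4·0.478/(π·0.438²) = 3.172 m/s
Re = VD/ν = 3.172·0.438/1.01×10^-6 = 1.38×10^6 → turbulent
ε/D = 0.23/438 = 5.25×10^-4
Swamee-Jain: f = 0.01733
h_f = f(L/D)V²/(2g) = 0.01733·(1930/0.438)·3.172²/(2·9.81) = 39.17 m

h_f ≈ 39.2 m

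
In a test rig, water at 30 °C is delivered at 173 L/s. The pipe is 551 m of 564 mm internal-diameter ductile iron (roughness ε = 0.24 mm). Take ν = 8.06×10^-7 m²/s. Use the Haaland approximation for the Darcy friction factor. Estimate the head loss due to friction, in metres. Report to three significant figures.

V = 4Q/(πD²) = 4·0.173/(π·0.564²) = 0.6925 m/s
Re = VD/ν = 0.6925·0.564/8.06×10^-7 = 4.85×10^5 → turbulent
ε/D = 0.24/564 = 4.26×10^-4
Haaland: f = 0.01711
h_f = f(L/D)V²/(2g) = 0.01711·(551/0.564)·0.6925²/(2·9.81) = 0.4086 m

h_f ≈ 0.409 m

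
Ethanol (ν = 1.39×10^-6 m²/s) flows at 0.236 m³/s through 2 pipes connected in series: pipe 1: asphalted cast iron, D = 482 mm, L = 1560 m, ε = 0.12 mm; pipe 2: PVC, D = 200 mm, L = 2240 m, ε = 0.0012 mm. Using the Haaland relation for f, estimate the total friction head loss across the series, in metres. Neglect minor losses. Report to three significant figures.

H ≈ 376 m

Pipe 1: V = 1.293 m/s, Re = 4.48×10^5, ε/D = 2.49×10^-4, f = 0.01586, h_1 = f(L/D)V²/2g = 4.376 m
Pipe 2: V = 7.512 m/s, Re = 1.08×10^6, ε/D = 6.00×10^-6, f = 0.01155, h_2 = f(L/D)V²/2g = 372.0 m
Series → Q common, losses add: H = Σh = 376.3 m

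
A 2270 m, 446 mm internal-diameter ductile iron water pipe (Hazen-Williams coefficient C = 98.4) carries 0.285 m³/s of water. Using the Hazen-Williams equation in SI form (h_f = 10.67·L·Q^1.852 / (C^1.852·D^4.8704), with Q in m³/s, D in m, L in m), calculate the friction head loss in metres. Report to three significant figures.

h_f = 10.67·2270·0.285^1.852 / (98.4^1.852·0.446^4.8704) = 24.63 m

h_f ≈ 24.6 m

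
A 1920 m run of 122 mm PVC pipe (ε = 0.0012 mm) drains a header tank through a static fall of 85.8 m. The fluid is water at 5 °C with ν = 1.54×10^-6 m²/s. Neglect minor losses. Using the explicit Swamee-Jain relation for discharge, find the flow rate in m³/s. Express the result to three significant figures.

Swamee-Jain (Type II): Q = -0.965·√(gD⁵h_f/L)·ln[ε/(3.7D) + √(3.17ν²L/(gD³h_f))]
√(gD⁵h_f/L) = √(9.81·0.122⁵·85.8/1920) = 0.003442
ε/(3.7D) = 2.66×10^-6; √(3.17ν²L/(gD³h_f)) = 9.72×10^-5
Q = -0.965·0.003442·ln(9.984×10^-5) = 0.03060 m³/s
Check: V = 2.62 m/s, Re = 2.07×10^5, f = 0.01552, h_f = 85.3 m ≈ 85.8 m ✓

Q ≈ 0.0306 m³/s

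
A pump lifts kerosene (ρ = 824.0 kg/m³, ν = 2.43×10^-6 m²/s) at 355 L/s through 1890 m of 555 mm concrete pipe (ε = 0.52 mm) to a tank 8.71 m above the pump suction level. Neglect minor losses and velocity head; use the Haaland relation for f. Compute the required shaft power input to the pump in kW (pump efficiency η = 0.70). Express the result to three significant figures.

P_shaft ≈ 66.6 kW

V = 4Q/(πD²) = 1.467 m/s; Re = 3.35×10^5; ε/D = 9.37×10^-4; f = 0.02017
h_f = f(L/D)V²/2g = 7.537 m
Total head H = z + h_f = 8.71 + 7.537 = 16.25 m
P_hyd = ρgQH = 824.0·9.81·0.355·16.25 = 46.62 kW
P_shaft = P_hyd/η = 46.62/0.70 = 66.60 kW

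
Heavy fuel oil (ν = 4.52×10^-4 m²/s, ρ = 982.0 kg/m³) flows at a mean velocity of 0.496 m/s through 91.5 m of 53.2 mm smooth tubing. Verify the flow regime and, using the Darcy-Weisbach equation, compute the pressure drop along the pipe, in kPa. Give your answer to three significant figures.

Re = VD/ν = 0.496·0.05320/4.52×10^-4 = 58.4 → laminar (Re < 2300)
f = 64/Re = 1.096
h_f = f(L/D)V²/(2g) = 1.096·(91.5/0.05320)·0.496²/(2·9.81) = 23.64 m
Δp = ρg·h_f = 982.0·9.81·23.64 = 227.8 kPa

Δp ≈ 228 kPa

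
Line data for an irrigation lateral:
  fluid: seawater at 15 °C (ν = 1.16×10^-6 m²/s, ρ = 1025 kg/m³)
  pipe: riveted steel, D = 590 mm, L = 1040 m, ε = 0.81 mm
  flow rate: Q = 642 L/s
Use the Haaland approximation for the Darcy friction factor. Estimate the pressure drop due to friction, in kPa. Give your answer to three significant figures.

Δp ≈ 107 kPa

V = 4Q/(πD²) = 4·0.642/(π·0.590²) = 2.348 m/s
Re = VD/ν = 2.348·0.590/1.16×10^-6 = 1.19×10^6 → turbulent
ε/D = 0.81/590 = 0.00137
Haaland: f = 0.02146
h_f = f(L/D)V²/(2g) = 0.02146·(1040/0.590)·2.348²/(2·9.81) = 10.63 m
Δp = ρg·h_f = 1025·9.81·10.63 = 106.9 kPa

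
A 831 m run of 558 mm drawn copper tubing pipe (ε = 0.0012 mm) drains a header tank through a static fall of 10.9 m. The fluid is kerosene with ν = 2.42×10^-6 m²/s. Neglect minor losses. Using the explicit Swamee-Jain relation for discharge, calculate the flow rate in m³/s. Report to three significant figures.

Swamee-Jain (Type II): Q = -0.965·√(gD⁵h_f/L)·ln[ε/(3.7D) + √(3.17ν²L/(gD³h_f))]
√(gD⁵h_f/L) = √(9.81·0.558⁵·10.9/831) = 0.08343
ε/(3.7D) = 5.81×10^-7; √(3.17ν²L/(gD³h_f)) = 2.88×10^-5
Q = -0.965·0.08343·ln(2.940×10^-5) = 0.8401 m³/s
Check: V = 3.44 m/s, Re = 7.92×10^5, f = 0.01212, h_f = 10.9 m ≈ 10.9 m ✓

Q ≈ 0.840 m³/s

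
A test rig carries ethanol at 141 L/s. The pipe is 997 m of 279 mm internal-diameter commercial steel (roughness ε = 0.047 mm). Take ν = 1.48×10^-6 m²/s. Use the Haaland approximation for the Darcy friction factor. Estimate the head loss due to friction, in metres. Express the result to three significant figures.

V = 4Q/(πD²) = 4·0.141/(π·0.279²) = 2.306 m/s
Re = VD/ν = 2.306·0.279/1.48×10^-6 = 4.35×10^5 → turbulent
ε/D = 0.047/279 = 1.68×10^-4
Haaland: f = 0.01519
h_f = f(L/D)V²/(2g) = 0.01519·(997/0.279)·2.306²/(2·9.81) = 14.71 m

h_f ≈ 14.7 m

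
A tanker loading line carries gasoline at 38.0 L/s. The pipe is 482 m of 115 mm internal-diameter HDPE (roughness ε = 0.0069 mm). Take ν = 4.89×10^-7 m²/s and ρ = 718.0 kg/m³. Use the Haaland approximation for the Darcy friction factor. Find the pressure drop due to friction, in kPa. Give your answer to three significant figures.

V = 4Q/(πD²) = 4·0.0380/(π·0.115²) = 3.658 m/s
Re = VD/ν = 3.658·0.115/4.89×10^-7 = 8.60×10^5 → turbulent
ε/D = 0.0069/115 = 6.00×10^-5
Haaland: f = 0.01290
h_f = f(L/D)V²/(2g) = 0.01290·(482/0.115)·3.658²/(2·9.81) = 36.88 m
Δp = ρg·h_f = 718.0·9.81·36.88 = 259.8 kPa

Δp ≈ 260 kPa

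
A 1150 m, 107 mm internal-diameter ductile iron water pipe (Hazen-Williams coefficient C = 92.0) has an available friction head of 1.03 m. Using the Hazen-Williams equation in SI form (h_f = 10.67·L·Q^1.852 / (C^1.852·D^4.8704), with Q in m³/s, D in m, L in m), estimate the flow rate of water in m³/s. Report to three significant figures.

Rearranging: Q = [h_f·C^1.852·D^4.8704 / (10.67·L)]^(1/1.852)
Q = [1.03·92.0^1.852·0.107^4.8704 / (10.67·1150)]^0.540 = 0.001623 m³/s

Q ≈ 0.00162 m³/s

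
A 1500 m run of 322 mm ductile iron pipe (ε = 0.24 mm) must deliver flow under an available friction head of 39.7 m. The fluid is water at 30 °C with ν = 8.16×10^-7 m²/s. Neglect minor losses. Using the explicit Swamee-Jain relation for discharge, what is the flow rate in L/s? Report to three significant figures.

Q ≈ 244 L/s

Swamee-Jain (Type II): Q = -0.965·√(gD⁵h_f/L)·ln[ε/(3.7D) + √(3.17ν²L/(gD³h_f))]
√(gD⁵h_f/L) = √(9.81·0.322⁵·39.7/1500) = 0.02998
ε/(3.7D) = 2.01×10^-4; √(3.17ν²L/(gD³h_f)) = 1.56×10^-5
Q = -0.965·0.02998·ln(2.170×10^-4) = 0.2440 m³/s
Check: V = 3.00 m/s, Re = 1.18×10^6, f = 0.01871, h_f = 39.9 m ≈ 39.7 m ✓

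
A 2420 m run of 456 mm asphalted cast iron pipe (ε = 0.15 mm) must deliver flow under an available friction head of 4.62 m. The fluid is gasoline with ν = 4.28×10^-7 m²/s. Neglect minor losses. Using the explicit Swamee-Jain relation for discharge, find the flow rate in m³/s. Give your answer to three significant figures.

Swamee-Jain (Type II): Q = -0.965·√(gD⁵h_f/L)·ln[ε/(3.7D) + √(3.17ν²L/(gD³h_f))]
√(gD⁵h_f/L) = √(9.81·0.456⁵·4.62/2420) = 0.01922
ε/(3.7D) = 8.89×10^-5; √(3.17ν²L/(gD³h_f)) = 1.81×10^-5
Q = -0.965·0.01922·ln(1.070×10^-4) = 0.1695 m³/s
Check: V = 1.04 m/s, Re = 1.11×10^6, f = 0.01595, h_f = 4.65 m ≈ 4.62 m ✓

Q ≈ 0.170 m³/s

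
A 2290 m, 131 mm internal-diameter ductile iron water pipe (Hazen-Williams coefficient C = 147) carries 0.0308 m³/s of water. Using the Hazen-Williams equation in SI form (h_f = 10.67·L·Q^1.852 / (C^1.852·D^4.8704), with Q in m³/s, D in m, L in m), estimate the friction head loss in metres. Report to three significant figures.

h_f ≈ 74.8 m

h_f = 10.67·2290·0.0308^1.852 / (147^1.852·0.131^4.8704) = 74.85 m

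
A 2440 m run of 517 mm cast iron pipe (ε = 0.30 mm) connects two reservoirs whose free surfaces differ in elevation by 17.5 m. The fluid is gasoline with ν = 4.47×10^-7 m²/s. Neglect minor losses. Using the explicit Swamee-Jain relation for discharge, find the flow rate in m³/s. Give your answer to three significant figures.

Q ≈ 0.428 m³/s

Swamee-Jain (Type II): Q = -0.965·√(gD⁵h_f/L)·ln[ε/(3.7D) + √(3.17ν²L/(gD³h_f))]
√(gD⁵h_f/L) = √(9.81·0.517⁵·17.5/2440) = 0.05098
ε/(3.7D) = 1.57×10^-4; √(3.17ν²L/(gD³h_f)) = 8.07×10^-6
Q = -0.965·0.05098·ln(1.649×10^-4) = 0.4285 m³/s
Check: V = 2.04 m/s, Re = 2.36×10^6, f = 0.01753, h_f = 17.6 m ≈ 17.5 m ✓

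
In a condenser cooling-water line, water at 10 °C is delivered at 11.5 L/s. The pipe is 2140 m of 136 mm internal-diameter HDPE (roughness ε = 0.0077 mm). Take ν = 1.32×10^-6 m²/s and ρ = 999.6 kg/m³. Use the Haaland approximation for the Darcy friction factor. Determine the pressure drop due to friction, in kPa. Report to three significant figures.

Δp ≈ 92.7 kPa

V = 4Q/(πD²) = 4·0.0115/(π·0.136²) = 0.7916 m/s
Re = VD/ν = 0.7916·0.136/1.32×10^-6 = 8.16×10^4 → turbulent
ε/D = 0.0077/136 = 5.66×10^-5
Haaland: f = 0.01882
h_f = f(L/D)V²/(2g) = 0.01882·(2140/0.136)·0.7916²/(2·9.81) = 9.457 m
Δp = ρg·h_f = 999.6·9.81·9.457 = 92.74 kPa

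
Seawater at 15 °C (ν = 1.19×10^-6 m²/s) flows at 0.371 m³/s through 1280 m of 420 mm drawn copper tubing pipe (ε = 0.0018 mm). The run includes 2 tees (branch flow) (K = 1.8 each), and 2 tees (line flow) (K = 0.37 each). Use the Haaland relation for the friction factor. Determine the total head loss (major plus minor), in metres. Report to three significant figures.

V = 4Q/(πD²) = 2.678 m/s; V²/2g = 0.3655 m
Re = 9.45×10^5, ε/D = 4.29×10^-6 → f = 0.01177 (Haaland)
Major: h_f = f(L/D)·V²/2g = 0.01177·3048·0.3655 = 13.11 m
Minor: ΣK = 4.34; h_m = ΣK·V²/2g = 1.586 m
Total H_L = 13.11 + 1.586 = 14.69 m

H_L ≈ 14.7 m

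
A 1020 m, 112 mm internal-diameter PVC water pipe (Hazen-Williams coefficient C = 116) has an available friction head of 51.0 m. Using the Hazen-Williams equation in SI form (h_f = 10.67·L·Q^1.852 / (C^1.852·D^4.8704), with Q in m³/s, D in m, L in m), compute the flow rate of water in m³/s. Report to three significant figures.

Rearranging: Q = [h_f·C^1.852·D^4.8704 / (10.67·L)]^(1/1.852)
Q = [51.0·116^1.852·0.112^4.8704 / (10.67·1020)]^0.540 = 0.02025 m³/s

Q ≈ 0.0202 m³/s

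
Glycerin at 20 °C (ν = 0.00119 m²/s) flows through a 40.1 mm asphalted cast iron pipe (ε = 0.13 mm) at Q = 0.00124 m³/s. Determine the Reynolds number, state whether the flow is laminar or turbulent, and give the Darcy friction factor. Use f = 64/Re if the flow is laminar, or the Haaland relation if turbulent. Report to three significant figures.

V = 4Q/(πD²) = 0.9818 m/s
Re = VD/ν = 0.9818·0.0401/0.00119 = 33.1
Re < 2300 → laminar → f = 64/Re = 1.934

Re ≈ 33.1; laminar; f = 64/Re ≈ 1.93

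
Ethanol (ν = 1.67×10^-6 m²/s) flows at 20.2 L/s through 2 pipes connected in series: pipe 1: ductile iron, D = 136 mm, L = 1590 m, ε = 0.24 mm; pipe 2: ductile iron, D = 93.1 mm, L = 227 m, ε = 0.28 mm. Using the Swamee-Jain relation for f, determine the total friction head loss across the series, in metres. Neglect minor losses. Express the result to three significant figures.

Pipe 1: V = 1.391 m/s, Re = 1.13×10^5, ε/D = 0.00176, f = 0.02450, h_1 = f(L/D)V²/2g = 28.23 m
Pipe 2: V = 2.967 m/s, Re = 1.65×10^5, ε/D = 0.00301, f = 0.02719, h_2 = f(L/D)V²/2g = 29.75 m
Series → Q common, losses add: H = Σh = 57.98 m

H ≈ 58.0 m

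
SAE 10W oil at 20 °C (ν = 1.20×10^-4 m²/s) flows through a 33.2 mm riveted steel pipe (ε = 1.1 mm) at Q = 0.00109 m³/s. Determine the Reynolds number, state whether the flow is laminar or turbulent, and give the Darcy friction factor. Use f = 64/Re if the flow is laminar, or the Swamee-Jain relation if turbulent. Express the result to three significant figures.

Re ≈ 348; laminar; f = 64/Re ≈ 0.184

V = 4Q/(πD²) = 1.259 m/s
Re = VD/ν = 1.259·0.0332/1.20×10^-4 = 348
Re < 2300 → laminar → f = 64/Re = 0.1837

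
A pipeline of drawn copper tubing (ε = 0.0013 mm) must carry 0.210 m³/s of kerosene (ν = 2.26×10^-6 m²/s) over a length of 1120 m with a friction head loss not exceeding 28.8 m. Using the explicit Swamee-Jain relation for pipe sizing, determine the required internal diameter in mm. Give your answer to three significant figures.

D ≈ 291 mm

Swamee-Jain (Type III): D = 0.66·[ε^1.25·(LQ²/(gh_f))^4.75 + ν·Q^9.4·(L/(gh_f))^5.2]^0.04
LQ²/(gh_f) = 0.1748; L/(gh_f) = 3.964
Term 1 = ε^1.25·(…)^4.75 = 1.11×10^-11; Term 2 = ν·Q^9.4·(…)^5.2 = 1.24×10^-9
D = 0.66·(1.11×10^-11 + 1.24×10^-9)^0.04 = 0.2907 m = 291 mm
Check: V = 3.16 m/s, Re = 4.07×10^5, f = 0.01365, h_f = 26.8 m ≈ 28.8 m ✓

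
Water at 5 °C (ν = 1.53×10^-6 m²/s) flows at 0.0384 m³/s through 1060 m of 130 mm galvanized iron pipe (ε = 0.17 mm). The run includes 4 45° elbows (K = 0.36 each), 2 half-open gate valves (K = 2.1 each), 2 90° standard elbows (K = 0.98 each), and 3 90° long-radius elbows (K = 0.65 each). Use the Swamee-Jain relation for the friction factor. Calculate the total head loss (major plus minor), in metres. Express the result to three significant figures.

V = 4Q/(πD²) = 2.893 m/s; V²/2g = 0.4266 m
Re = 2.46×10^5, ε/D = 0.00131 → f = 0.02211 (Swamee-Jain)
Major: h_f = f(L/D)·V²/2g = 0.02211·8154·0.4266 = 76.92 m
Minor: ΣK = 9.55; h_m = ΣK·V²/2g = 4.074 m
Total H_L = 76.92 + 4.074 = 80.99 m

H_L ≈ 81.0 m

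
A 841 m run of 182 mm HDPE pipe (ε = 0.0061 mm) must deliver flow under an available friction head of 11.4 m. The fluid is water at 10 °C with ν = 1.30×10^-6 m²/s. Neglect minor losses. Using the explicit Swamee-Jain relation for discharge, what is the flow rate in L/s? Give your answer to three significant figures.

Swamee-Jain (Type II): Q = -0.965·√(gD⁵h_f/L)·ln[ε/(3.7D) + √(3.17ν²L/(gD³h_f))]
√(gD⁵h_f/L) = √(9.81·0.182⁵·11.4/841) = 0.005153
ε/(3.7D) = 9.06×10^-6; √(3.17ν²L/(gD³h_f)) = 8.17×10^-5
Q = -0.965·0.005153·ln(9.081×10^-5) = 0.04628 m³/s
Check: V = 1.78 m/s, Re = 2.49×10^5, f = 0.01523, h_f = 11.4 m ≈ 11.4 m ✓

Q ≈ 46.3 L/s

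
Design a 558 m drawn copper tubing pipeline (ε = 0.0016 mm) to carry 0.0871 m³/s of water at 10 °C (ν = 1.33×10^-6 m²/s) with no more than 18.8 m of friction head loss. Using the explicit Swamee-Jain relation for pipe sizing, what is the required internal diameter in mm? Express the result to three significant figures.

D ≈ 193 mm

Swamee-Jain (Type III): D = 0.66·[ε^1.25·(LQ²/(gh_f))^4.75 + ν·Q^9.4·(L/(gh_f))^5.2]^0.04
LQ²/(gh_f) = 0.02295; L/(gh_f) = 3.026
Term 1 = ε^1.25·(…)^4.75 = 9.31×10^-16; Term 2 = ν·Q^9.4·(…)^5.2 = 4.57×10^-14
D = 0.66·(9.31×10^-16 + 4.57×10^-14)^0.04 = 0.1933 m = 193 mm
Check: V = 2.97 m/s, Re = 4.31×10^5, f = 0.01357, h_f = 17.6 m ≈ 18.8 m ✓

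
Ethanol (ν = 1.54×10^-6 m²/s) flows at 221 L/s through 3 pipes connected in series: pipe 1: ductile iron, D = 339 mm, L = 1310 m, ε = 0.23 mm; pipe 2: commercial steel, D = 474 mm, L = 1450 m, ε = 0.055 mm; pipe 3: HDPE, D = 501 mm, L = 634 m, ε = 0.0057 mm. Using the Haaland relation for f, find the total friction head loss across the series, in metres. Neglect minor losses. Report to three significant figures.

Pipe 1: V = 2.449 m/s, Re = 5.39×10^5, ε/D = 6.78×10^-4, f = 0.01858, h_1 = f(L/D)V²/2g = 21.94 m
Pipe 2: V = 1.252 m/s, Re = 3.85×10^5, ε/D = 1.16×10^-4, f = 0.01488, h_2 = f(L/D)V²/2g = 3.640 m
Pipe 3: V = 1.121 m/s, Re = 3.65×10^5, ε/D = 1.14×10^-5, f = 0.01394, h_3 = f(L/D)V²/2g = 1.130 m
Series → Q common, losses add: H = Σh = 26.71 m

H ≈ 26.7 m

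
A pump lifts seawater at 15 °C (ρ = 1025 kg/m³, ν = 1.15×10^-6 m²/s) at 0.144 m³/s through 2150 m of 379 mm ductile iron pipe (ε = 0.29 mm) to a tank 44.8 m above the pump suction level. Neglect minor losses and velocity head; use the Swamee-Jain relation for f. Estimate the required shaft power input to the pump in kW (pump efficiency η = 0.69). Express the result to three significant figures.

P_shaft ≈ 113 kW

V = 4Q/(πD²) = 1.276 m/s; Re = 4.21×10^5; ε/D = 7.65×10^-4; f = 0.01939
h_f = f(L/D)V²/2g = 9.134 m
Total head H = z + h_f = 44.8 + 9.134 = 53.93 m
P_hyd = ρgQH = 1025·9.81·0.144·53.93 = 78.09 kW
P_shaft = P_hyd/η = 78.09/0.69 = 113.2 kW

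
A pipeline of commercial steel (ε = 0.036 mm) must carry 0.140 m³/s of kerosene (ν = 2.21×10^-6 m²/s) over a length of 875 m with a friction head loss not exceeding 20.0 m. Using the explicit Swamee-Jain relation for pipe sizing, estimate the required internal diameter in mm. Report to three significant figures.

D ≈ 260 mm

Swamee-Jain (Type III): D = 0.66·[ε^1.25·(LQ²/(gh_f))^4.75 + ν·Q^9.4·(L/(gh_f))^5.2]^0.04
LQ²/(gh_f) = 0.08741; L/(gh_f) = 4.460
Term 1 = ε^1.25·(…)^4.75 = 2.62×10^-11; Term 2 = ν·Q^9.4·(…)^5.2 = 4.95×10^-11
D = 0.66·(2.62×10^-11 + 4.95×10^-11)^0.04 = 0.2598 m = 260 mm
Check: V = 2.64 m/s, Re = 3.10×10^5, f = 0.01572, h_f = 18.8 m ≈ 20.0 m ✓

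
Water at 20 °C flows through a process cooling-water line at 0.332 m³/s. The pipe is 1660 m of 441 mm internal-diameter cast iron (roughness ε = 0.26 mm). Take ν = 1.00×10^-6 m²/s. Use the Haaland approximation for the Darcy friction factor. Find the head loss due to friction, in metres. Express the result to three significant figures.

V = 4Q/(πD²) = 4·0.332/(π·0.441²) = 2.174 m/s
Re = VD/ν = 2.174·0.441/1.00×10^-6 = 9.59×10^5 → turbulent
ε/D = 0.26/441 = 5.90×10^-4
Haaland: f = 0.01778
h_f = f(L/D)V²/(2g) = 0.01778·(1660/0.441)·2.174²/(2·9.81) = 16.11 m

h_f ≈ 16.1 m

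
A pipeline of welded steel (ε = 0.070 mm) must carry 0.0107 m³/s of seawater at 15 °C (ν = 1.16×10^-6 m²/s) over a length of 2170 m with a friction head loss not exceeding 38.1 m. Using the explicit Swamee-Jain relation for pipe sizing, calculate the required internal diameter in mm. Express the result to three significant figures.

Swamee-Jain (Type III): D = 0.66·[ε^1.25·(LQ²/(gh_f))^4.75 + ν·Q^9.4·(L/(gh_f))^5.2]^0.04
LQ²/(gh_f) = 6.647×10^-4; L/(gh_f) = 5.806
Term 1 = ε^1.25·(…)^4.75 = 5.17×10^-21; Term 2 = ν·Q^9.4·(…)^5.2 = 3.26×10^-21
D = 0.66·(5.17×10^-21 + 3.26×10^-21)^0.04 = 0.1039 m = 104 mm
Check: V = 1.26 m/s, Re = 1.13×10^5, f = 0.02085, h_f = 35.4 m ≈ 38.1 m ✓

D ≈ 104 mm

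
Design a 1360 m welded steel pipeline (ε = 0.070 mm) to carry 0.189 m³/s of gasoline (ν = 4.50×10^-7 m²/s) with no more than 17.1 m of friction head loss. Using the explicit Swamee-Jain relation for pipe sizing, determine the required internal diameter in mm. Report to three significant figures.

Swamee-Jain (Type III): D = 0.66·[ε^1.25·(LQ²/(gh_f))^4.75 + ν·Q^9.4·(L/(gh_f))^5.2]^0.04
LQ²/(gh_f) = 0.2896; L/(gh_f) = 8.107
Term 1 = ε^1.25·(…)^4.75 = 1.78×10^-8; Term 2 = ν·Q^9.4·(…)^5.2 = 3.79×10^-9
D = 0.66·(1.78×10^-8 + 3.79×10^-9)^0.04 = 0.3258 m = 326 mm
Check: V = 2.27 m/s, Re = 1.64×10^6, f = 0.01460, h_f = 16.0 m ≈ 17.1 m ✓

D ≈ 326 mm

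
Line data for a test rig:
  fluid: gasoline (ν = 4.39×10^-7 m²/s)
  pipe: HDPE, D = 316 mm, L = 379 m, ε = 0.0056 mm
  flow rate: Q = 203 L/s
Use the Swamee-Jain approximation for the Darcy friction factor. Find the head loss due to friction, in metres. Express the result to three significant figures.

h_f ≈ 4.54 m

V = 4Q/(πD²) = 4·0.203/(π·0.316²) = 2.588 m/s
Re = VD/ν = 2.588·0.316/4.39×10^-7 = 1.86×10^6 → turbulent
ε/D = 0.0056/316 = 1.77×10^-5
Swamee-Jain: f = 0.01109
h_f = f(L/D)V²/(2g) = 0.01109·(379/0.316)·2.588²/(2·9.81) = 4.541 m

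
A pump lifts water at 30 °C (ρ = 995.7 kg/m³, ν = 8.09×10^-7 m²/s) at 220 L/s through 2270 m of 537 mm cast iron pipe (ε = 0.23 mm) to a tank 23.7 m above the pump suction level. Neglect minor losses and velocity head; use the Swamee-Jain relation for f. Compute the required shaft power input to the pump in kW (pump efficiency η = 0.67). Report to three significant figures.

P_shaft ≈ 87.2 kW

V = 4Q/(πD²) = 0.9714 m/s; Re = 6.45×10^5; ε/D = 4.28×10^-4; f = 0.01709
h_f = f(L/D)V²/2g = 3.474 m
Total head H = z + h_f = 23.7 + 3.474 = 27.17 m
P_hyd = ρgQH = 995.7·9.81·0.220·27.17 = 58.39 kW
P_shaft = P_hyd/η = 58.39/0.67 = 87.16 kW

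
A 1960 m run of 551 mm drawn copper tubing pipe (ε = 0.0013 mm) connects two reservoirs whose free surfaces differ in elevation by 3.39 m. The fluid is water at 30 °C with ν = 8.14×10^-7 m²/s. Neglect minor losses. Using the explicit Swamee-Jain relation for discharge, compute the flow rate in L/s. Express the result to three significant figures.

Swamee-Jain (Type II): Q = -0.965·√(gD⁵h_f/L)·ln[ε/(3.7D) + √(3.17ν²L/(gD³h_f))]
√(gD⁵h_f/L) = √(9.81·0.551⁵·3.39/1960) = 0.02936
ε/(3.7D) = 6.38×10^-7; √(3.17ν²L/(gD³h_f)) = 2.72×10^-5
Q = -0.965·0.02936·ln(2.784×10^-5) = 0.2971 m³/s
Check: V = 1.25 m/s, Re = 8.43×10^5, f = 0.01200, h_f = 3.38 m ≈ 3.39 m ✓

Q ≈ 297 L/s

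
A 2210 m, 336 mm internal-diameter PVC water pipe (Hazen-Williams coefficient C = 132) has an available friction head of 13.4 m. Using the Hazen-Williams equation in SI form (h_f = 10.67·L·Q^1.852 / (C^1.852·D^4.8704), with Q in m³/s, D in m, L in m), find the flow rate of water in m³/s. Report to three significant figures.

Q ≈ 0.133 m³/s

Rearranging: Q = [h_f·C^1.852·D^4.8704 / (10.67·L)]^(1/1.852)
Q = [13.4·132^1.852·0.336^4.8704 / (10.67·2210)]^0.540 = 0.1326 m³/s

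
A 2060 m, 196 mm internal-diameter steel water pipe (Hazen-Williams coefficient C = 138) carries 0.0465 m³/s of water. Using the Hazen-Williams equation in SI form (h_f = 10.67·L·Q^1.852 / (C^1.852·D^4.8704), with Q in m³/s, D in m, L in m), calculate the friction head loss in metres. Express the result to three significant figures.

h_f ≈ 22.8 m

h_f = 10.67·2060·0.0465^1.852 / (138^1.852·0.196^4.8704) = 22.81 m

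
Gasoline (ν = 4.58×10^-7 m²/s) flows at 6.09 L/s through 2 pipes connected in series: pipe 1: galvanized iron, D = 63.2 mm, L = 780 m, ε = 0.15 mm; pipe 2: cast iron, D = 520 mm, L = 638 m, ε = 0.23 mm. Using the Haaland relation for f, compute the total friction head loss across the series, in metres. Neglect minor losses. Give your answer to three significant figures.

H ≈ 59.5 m

Pipe 1: V = 1.941 m/s, Re = 2.68×10^5, ε/D = 0.00237, f = 0.02510, h_1 = f(L/D)V²/2g = 59.51 m
Pipe 2: V = 0.02868 m/s, Re = 3.26×10^4, ε/D = 4.42×10^-4, f = 0.02393, h_2 = f(L/D)V²/2g = 0.001230 m
Series → Q common, losses add: H = Σh = 59.51 m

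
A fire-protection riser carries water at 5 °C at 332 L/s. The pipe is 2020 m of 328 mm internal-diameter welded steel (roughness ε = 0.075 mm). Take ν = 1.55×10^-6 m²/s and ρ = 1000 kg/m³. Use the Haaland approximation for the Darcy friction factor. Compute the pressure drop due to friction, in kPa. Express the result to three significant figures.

V = 4Q/(πD²) = 4·0.332/(π·0.328²) = 3.929 m/s
Re = VD/ν = 3.929·0.328/1.55×10^-6 = 8.31×10^5 → turbulent
ε/D = 0.075/328 = 2.29×10^-4
Haaland: f = 0.01505
h_f = f(L/D)V²/(2g) = 0.01505·(2020/0.328)·3.929²/(2·9.81) = 72.92 m
Δp = ρg·h_f = 1000·9.81·72.92 = 715.3 kPa

Δp ≈ 715 kPa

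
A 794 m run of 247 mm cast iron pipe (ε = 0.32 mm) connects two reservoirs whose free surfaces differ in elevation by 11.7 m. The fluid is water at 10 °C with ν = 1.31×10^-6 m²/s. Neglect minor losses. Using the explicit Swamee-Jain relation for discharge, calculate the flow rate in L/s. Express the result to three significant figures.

Swamee-Jain (Type II): Q = -0.965·√(gD⁵h_f/L)·ln[ε/(3.7D) + √(3.17ν²L/(gD³h_f))]
√(gD⁵h_f/L) = √(9.81·0.247⁵·11.7/794) = 0.01153
ε/(3.7D) = 3.50×10^-4; √(3.17ν²L/(gD³h_f)) = 5.00×10^-5
Q = -0.965·0.01153·ln(4.001×10^-4) = 0.08704 m³/s
Check: V = 1.82 m/s, Re = 3.42×10^5, f = 0.02179, h_f = 11.8 m ≈ 11.7 m ✓

Q ≈ 87.0 L/s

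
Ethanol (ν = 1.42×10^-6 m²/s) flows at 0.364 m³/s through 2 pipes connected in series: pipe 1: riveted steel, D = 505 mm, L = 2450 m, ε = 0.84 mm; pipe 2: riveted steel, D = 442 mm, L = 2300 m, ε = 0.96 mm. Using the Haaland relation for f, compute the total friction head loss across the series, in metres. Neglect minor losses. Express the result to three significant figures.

Pipe 1: V = 1.817 m/s, Re = 6.46×10^5, ε/D = 0.00166, f = 0.02264, h_1 = f(L/D)V²/2g = 18.49 m
Pipe 2: V = 2.372 m/s, Re = 7.38×10^5, ε/D = 0.00217, f = 0.02420, h_2 = f(L/D)V²/2g = 36.12 m
Series → Q common, losses add: H = Σh = 54.61 m

H ≈ 54.6 m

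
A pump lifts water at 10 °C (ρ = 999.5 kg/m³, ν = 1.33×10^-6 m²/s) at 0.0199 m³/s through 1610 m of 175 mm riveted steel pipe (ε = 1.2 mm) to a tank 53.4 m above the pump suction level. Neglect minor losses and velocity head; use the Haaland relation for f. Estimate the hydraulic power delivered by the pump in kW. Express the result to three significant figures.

P_hyd ≈ 12.6 kW

V = 4Q/(πD²) = 0.8273 m/s; Re = 1.09×10^5; ε/D = 0.00686; f = 0.03420
h_f = f(L/D)V²/2g = 10.98 m
Total head H = z + h_f = 53.4 + 10.98 = 64.38 m
P_hyd = ρgQH = 999.5·9.81·0.0199·64.38 = 12.56 kW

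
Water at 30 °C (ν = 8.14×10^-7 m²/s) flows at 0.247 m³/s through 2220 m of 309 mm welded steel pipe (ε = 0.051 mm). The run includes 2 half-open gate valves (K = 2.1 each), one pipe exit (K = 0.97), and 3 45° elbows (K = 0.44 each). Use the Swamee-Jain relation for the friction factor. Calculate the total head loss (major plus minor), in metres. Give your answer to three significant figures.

V = 4Q/(πD²) = 3.294 m/s; V²/2g = 0.5529 m
Re = 1.25×10^6, ε/D = 1.65×10^-4 → f = 0.01418 (Swamee-Jain)
Major: h_f = f(L/D)·V²/2g = 0.01418·7184·0.5529 = 56.34 m
Minor: ΣK = 6.49; h_m = ΣK·V²/2g = 3.589 m
Total H_L = 56.34 + 3.589 = 59.93 m

H_L ≈ 59.9 m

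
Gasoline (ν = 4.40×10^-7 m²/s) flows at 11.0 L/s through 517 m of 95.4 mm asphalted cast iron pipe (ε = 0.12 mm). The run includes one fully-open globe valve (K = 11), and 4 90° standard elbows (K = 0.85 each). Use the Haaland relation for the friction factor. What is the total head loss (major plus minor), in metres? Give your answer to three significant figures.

H_L ≈ 15.8 m

V = 4Q/(πD²) = 1.539 m/s; V²/2g = 0.1207 m
Re = 3.34×10^5, ε/D = 0.00126 → f = 0.02148 (Haaland)
Major: h_f = f(L/D)·V²/2g = 0.02148·5419·0.1207 = 14.05 m
Minor: ΣK = 14.4; h_m = ΣK·V²/2g = 1.738 m
Total H_L = 14.05 + 1.738 = 15.79 m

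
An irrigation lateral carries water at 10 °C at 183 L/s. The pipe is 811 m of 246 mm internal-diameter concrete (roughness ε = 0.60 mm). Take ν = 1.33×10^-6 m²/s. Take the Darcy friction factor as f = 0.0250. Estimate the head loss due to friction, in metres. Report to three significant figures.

V = 4Q/(πD²) = 4·0.183/(π·0.246²) = 3.850 m/s
h_f = f(L/D)V²/(2g) = 0.02500·(811/0.246)·3.850²/(2·9.81) = 62.27 m

h_f ≈ 62.3 m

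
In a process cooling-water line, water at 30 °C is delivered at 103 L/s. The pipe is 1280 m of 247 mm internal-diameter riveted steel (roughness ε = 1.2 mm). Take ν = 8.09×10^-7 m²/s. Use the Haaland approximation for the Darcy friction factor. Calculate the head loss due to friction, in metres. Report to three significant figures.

V = 4Q/(πD²) = 4·0.103/(π·0.247²) = 2.150 m/s
Re = VD/ν = 2.150·0.247/8.09×10^-7 = 6.56×10^5 → turbulent
ε/D = 1.2/247 = 0.00486
Haaland: f = 0.03030
h_f = f(L/D)V²/(2g) = 0.03030·(1280/0.247)·2.150²/(2·9.81) = 36.98 m

h_f ≈ 37.0 m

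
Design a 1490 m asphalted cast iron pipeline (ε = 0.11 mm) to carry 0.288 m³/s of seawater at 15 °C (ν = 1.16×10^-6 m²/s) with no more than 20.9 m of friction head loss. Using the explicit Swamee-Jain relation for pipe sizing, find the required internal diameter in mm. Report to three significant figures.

Swamee-Jain (Type III): D = 0.66·[ε^1.25·(LQ²/(gh_f))^4.75 + ν·Q^9.4·(L/(gh_f))^5.2]^0.04
LQ²/(gh_f) = 0.6028; L/(gh_f) = 7.267
Term 1 = ε^1.25·(…)^4.75 = 1.02×10^-6; Term 2 = ν·Q^9.4·(…)^5.2 = 2.90×10^-7
D = 0.66·(1.02×10^-6 + 2.90×10^-7)^0.04 = 0.3839 m = 384 mm
Check: V = 2.49 m/s, Re = 8.23×10^5, f = 0.01578, h_f = 19.3 m ≈ 20.9 m ✓

D ≈ 384 mm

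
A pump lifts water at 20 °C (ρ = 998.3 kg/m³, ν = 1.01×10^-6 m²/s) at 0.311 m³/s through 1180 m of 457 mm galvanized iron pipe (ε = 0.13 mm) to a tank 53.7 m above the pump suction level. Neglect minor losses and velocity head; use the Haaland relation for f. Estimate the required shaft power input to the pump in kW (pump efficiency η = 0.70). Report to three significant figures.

V = 4Q/(πD²) = 1.896 m/s; Re = 8.58×10^5; ε/D = 2.84×10^-4; f = 0.01556
h_f = f(L/D)V²/2g = 7.361 m
Total head H = z + h_f = 53.7 + 7.361 = 61.06 m
P_hyd = ρgQH = 998.3·9.81·0.311·61.06 = 186.0 kW
P_shaft = P_hyd/η = 186.0/0.70 = 265.7 kW

P_shaft ≈ 266 kW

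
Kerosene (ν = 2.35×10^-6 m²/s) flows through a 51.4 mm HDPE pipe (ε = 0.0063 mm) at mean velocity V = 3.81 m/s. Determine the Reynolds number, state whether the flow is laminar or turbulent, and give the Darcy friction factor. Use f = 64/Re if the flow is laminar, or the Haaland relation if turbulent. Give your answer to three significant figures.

Re ≈ 8.33×10^4; turbulent; f ≈ 0.0190

Re = VD/ν = 3.810·0.0514/2.35×10^-6 = 8.33×10^4
Re > 4000 → turbulent; ε/D = 1.23×10^-4
Haaland: f = 0.01901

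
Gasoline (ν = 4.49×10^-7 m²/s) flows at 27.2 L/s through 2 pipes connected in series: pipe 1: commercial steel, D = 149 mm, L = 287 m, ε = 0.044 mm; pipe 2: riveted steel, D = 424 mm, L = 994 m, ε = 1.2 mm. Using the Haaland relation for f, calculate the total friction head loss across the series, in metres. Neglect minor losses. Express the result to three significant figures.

Pipe 1: V = 1.560 m/s, Re = 5.18×10^5, ε/D = 2.95×10^-4, f = 0.01608, h_1 = f(L/D)V²/2g = 3.842 m
Pipe 2: V = 0.1926 m/s, Re = 1.82×10^5, ε/D = 0.00283, f = 0.02648, h_2 = f(L/D)V²/2g = 0.1174 m
Series → Q common, losses add: H = Σh = 3.959 m

H ≈ 3.96 m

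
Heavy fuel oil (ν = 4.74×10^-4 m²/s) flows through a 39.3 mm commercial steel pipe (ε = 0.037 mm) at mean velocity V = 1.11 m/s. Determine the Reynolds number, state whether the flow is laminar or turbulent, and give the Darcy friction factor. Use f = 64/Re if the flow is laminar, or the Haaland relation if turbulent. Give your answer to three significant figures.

Re = VD/ν = 1.110·0.0393/4.74×10^-4 = 92.0
Re < 2300 → laminar → f = 64/Re = 0.6954

Re ≈ 92.0; laminar; f = 64/Re ≈ 0.695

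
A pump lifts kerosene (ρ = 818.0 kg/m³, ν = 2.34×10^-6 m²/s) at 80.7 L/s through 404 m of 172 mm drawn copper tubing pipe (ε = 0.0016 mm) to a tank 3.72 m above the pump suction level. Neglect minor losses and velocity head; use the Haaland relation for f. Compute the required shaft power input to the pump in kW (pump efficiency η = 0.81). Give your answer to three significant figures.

P_shaft ≈ 20.1 kW

V = 4Q/(πD²) = 3.473 m/s; Re = 2.55×10^5; ε/D = 9.30×10^-6; f = 0.01485
h_f = f(L/D)V²/2g = 21.45 m
Total head H = z + h_f = 3.72 + 21.45 = 25.17 m
P_hyd = ρgQH = 818.0·9.81·0.0807·25.17 = 16.30 kW
P_shaft = P_hyd/η = 16.30/0.81 = 20.12 kW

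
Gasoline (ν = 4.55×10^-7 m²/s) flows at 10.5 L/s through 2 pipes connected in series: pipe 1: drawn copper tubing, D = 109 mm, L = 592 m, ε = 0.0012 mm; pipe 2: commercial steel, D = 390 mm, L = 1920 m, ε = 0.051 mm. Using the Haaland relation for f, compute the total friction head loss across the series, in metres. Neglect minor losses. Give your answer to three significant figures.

Pipe 1: V = 1.125 m/s, Re = 2.70×10^5, ε/D = 1.10×10^-5, f = 0.01472, h_1 = f(L/D)V²/2g = 5.158 m
Pipe 2: V = 0.08790 m/s, Re = 7.53×10^4, ε/D = 1.31×10^-4, f = 0.01942, h_2 = f(L/D)V²/2g = 0.03764 m
Series → Q common, losses add: H = Σh = 5.196 m

H ≈ 5.20 m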